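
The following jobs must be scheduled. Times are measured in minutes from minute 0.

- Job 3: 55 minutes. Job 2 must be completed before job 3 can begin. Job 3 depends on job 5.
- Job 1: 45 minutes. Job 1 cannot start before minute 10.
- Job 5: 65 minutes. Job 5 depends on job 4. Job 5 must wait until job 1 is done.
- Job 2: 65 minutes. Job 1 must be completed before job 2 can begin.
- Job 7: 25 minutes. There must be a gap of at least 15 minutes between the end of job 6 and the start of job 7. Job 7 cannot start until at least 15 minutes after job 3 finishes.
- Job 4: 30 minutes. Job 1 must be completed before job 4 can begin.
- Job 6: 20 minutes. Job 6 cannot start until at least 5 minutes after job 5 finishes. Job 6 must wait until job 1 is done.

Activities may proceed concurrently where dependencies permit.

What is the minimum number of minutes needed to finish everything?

245

Job 1 waits on its own release at minute 10, so it starts at minute 10 and finishes at 10 + 45 = minute 55.
Job 4 waits on job 1 (finishes minute 55), so it starts at minute 55 and finishes at 55 + 30 = minute 85.
For job 5: job 4 (finishes minute 85); job 1 (finishes minute 55). Taking the maximum gives a start of minute 85, and it finishes at 85 + 65 = minute 150.
Job 6 cannot start until job 5 (finishes minute 150, plus 5-minute gap → minute 155); job 1 (finishes minute 55). The controlling bound is minute 155, so job 6 finishes at 155 + 20 = minute 175.
Job 2 waits on job 1 (finishes minute 55), so it starts at minute 55 and finishes at 55 + 65 = minute 120.
Job 3 needs all of job 2 (finishes minute 120); job 5 (finishes minute 150). That puts its earliest start at minute 150; it finishes at 150 + 55 = minute 205.
Job 7 cannot start until job 6 (finishes minute 175, plus 15-minute gap → minute 190); job 3 (finishes minute 205, plus 15-minute gap → minute 220). The controlling bound is minute 220, so job 7 finishes at 220 + 25 = minute 245.
All tasks are finished once the last one completes. Finish times: Job 1 at 55, Job 2 at 120, Job 3 at 205, Job 4 at 85, Job 5 at 150, Job 6 at 175, Job 7 at 245. The latest is minute 245.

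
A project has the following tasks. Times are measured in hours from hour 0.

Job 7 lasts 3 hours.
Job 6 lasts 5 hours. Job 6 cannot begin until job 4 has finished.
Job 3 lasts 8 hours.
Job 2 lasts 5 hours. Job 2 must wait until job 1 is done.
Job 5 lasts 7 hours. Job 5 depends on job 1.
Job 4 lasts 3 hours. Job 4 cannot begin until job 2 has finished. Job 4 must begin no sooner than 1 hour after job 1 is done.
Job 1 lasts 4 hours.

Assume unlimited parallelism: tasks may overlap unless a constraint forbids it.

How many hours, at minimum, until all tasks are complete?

Nothing blocks job 7, so it runs from hour 0 to hour 3.
Job 3 has no prerequisites, so it starts at hour 0 and finishes at hour 8.
Nothing blocks job 1, so it runs from hour 0 to hour 4.
Job 5 waits on job 1 (finishes hour 4), so it starts at hour 4 and finishes at 4 + 7 = hour 11.
Job 2 cannot begin until job 1 (finishes hour 4). It runs from hour 4 to 4 + 5 = hour 9.
Job 4 has to wait for job 2 (finishes hour 9); job 1 (finishes hour 4, plus 1-hour gap → hour 5). The latest of these is hour 9, so job 4 runs hour 9 to 9 + 3 = hour 12.
Job 6 waits on job 4 (finishes hour 12), so it starts at hour 12 and finishes at 12 + 5 = hour 17.
All tasks are finished once the last one completes. Finish times: Job 1 at 4, Job 2 at 9, Job 3 at 8, Job 4 at 12, Job 5 at 11, Job 6 at 17, Job 7 at 3. The latest is hour 17.

17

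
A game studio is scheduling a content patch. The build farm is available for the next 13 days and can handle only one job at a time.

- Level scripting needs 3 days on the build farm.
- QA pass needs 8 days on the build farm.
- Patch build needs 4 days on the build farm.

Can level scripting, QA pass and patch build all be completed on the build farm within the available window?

No

Running back to back, the jobs need 3 + 8 + 4 = 15 days on the build farm.
Since 15 > 13, they cannot all fit.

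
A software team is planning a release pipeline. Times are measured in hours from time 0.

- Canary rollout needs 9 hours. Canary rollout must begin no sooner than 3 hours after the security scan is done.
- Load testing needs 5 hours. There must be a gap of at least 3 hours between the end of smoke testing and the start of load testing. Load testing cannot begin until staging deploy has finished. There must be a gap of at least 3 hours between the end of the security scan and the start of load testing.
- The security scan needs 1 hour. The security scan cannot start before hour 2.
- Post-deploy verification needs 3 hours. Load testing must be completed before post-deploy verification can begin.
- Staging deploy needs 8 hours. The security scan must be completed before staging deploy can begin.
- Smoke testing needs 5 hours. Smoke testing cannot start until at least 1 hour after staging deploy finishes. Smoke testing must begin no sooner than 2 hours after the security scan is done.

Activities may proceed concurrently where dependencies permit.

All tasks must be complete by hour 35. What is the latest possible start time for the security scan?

9

Post-deploy verification must finish by hour 35; it takes 3 hours, so it must start by 35 − 3 = hour 32.
Load testing has to be done before post-deploy verification (must start by hour 32). That means finishing by hour 32, i.e. starting by 32 − 5 = hour 27.
Smoke testing has to be done before load testing (must start by hour 27, minus 3-hour gap → hour 24). That means finishing by hour 24, i.e. starting by 24 − 5 = hour 19.
Staging deploy feeds smoke testing (must start by hour 19, minus 1-hour gap → hour 18); load testing (must start by hour 27). Taking the minimum, staging deploy must finish by hour 18 and start by 18 − 8 = hour 10.
Canary rollout must finish by hour 35; it takes 9 hours, so it must start by 35 − 9 = hour 26.
The security scan has several dependents: staging deploy (must start by hour 10); smoke testing (must start by hour 19, minus 2-hour gap → hour 17); canary rollout (must start by hour 26, minus 3-hour gap → hour 23); load testing (must start by hour 27, minus 3-hour gap → hour 24). The earliest of those limits is hour 10, so the security scan must start by 10 − 1 = hour 9.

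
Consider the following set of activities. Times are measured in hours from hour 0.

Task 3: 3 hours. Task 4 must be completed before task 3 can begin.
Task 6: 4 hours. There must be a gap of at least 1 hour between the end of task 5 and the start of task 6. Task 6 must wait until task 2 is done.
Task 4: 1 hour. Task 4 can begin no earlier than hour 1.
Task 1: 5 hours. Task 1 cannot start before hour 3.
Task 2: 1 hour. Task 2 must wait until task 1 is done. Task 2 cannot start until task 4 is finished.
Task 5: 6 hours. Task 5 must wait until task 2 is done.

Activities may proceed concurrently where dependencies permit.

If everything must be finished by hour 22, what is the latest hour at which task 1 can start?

Nothing follows task 6; the deadline of hour 22 is its only limit. It must start by 22 − 4 = hour 18.
Task 5 must finish before task 6 (must start by hour 18, minus 1-hour gap → hour 17). With a 6-hour duration, task 5 must start by 17 − 6 = hour 11.
Task 2 feeds task 5 (must start by hour 11); task 6 (must start by hour 18). Taking the minimum, task 2 must finish by hour 11 and start by 11 − 1 = hour 10.
Since task 2 (must start by hour 10) depends on it, task 1 must finish by hour 10. Backing off its 5-hour duration gives a latest start of hour 5.

5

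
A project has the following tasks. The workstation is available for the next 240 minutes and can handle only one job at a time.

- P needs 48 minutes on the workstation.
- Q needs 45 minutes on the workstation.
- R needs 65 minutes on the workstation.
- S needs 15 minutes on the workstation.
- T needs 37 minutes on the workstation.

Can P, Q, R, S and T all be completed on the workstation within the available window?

Running back to back, the jobs need 48 + 45 + 65 + 15 + 37 = 210 minutes on the workstation.
Since 210 ≤ 240, they fit within the window.

Yes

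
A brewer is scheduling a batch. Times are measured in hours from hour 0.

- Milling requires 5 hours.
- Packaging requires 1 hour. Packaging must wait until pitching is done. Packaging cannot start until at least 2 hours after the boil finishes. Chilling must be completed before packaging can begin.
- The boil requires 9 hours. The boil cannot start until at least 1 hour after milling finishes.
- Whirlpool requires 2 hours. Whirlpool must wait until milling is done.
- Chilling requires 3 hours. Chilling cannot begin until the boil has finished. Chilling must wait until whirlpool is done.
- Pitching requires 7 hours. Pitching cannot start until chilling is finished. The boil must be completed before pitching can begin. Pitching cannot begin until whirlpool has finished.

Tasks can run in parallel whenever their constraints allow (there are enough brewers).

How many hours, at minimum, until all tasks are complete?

Milling can start immediately at hour 0; it finishes at hour 5.
After milling (finishes hour 5), whirlpool can start at hour 5 and finishes at hour 7.
The boil waits on milling (finishes hour 5, plus 1-hour gap → hour 6), so it starts at hour 6 and finishes at 6 + 9 = hour 15.
Chilling has to wait for the boil (finishes hour 15); whirlpool (finishes hour 7). The latest of these is hour 15, so chilling runs hour 15 to 15 + 3 = hour 18.
Pitching cannot start until chilling (finishes hour 18); the boil (finishes hour 15); whirlpool (finishes hour 7). The controlling bound is hour 18, so pitching finishes at 18 + 7 = hour 25.
Packaging has to wait for pitching (finishes hour 25); the boil (finishes hour 15, plus 2-hour gap → hour 17); chilling (finishes hour 18). The latest of these is hour 25, so packaging runs hour 25 to 25 + 1 = hour 26.
All tasks are finished once the last one completes. Finish times: Milling at 5, The boil at 15, Whirlpool at 7, Chilling at 18, Pitching at 25, Packaging at 26. The latest is hour 26.

26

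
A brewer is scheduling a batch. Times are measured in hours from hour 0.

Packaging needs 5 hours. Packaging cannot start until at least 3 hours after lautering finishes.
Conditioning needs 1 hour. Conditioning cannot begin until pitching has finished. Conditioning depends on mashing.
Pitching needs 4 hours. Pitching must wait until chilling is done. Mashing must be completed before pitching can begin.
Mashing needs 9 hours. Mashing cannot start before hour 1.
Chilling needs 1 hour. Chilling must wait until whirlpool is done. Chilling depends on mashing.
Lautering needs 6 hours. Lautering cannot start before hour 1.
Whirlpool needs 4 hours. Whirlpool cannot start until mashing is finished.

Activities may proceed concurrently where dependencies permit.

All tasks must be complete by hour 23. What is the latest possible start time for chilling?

Conditioning has no dependents, so it just needs to finish by hour 23. Starting by 23 − 1 = hour 22 achieves that.
Pitching must finish before conditioning (must start by hour 22). With a 4-hour duration, pitching must start by 22 − 4 = hour 18.
Chilling has to be done before pitching (must start by hour 18). That means finishing by hour 18, i.e. starting by 18 − 1 = hour 17.

17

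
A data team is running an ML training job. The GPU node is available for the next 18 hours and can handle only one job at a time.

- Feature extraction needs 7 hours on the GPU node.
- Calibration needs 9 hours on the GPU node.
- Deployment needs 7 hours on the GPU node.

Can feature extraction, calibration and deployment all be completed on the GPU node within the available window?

No

Running back to back, the jobs need 7 + 9 + 7 = 23 hours on the GPU node.
Since 23 > 18, they cannot all fit.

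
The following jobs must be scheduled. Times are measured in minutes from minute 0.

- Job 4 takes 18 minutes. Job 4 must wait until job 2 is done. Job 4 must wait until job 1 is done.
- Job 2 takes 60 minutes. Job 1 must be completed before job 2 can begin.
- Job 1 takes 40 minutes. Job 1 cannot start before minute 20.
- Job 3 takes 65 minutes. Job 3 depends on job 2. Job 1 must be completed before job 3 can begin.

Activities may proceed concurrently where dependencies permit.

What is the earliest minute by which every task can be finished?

Job 1 cannot begin until its own release at minute 20. It runs from minute 20 to 20 + 40 = minute 60.
Job 2 waits on job 1 (finishes minute 60), so it starts at minute 60 and finishes at 60 + 60 = minute 120.
Job 4 has to wait for job 2 (finishes minute 120); job 1 (finishes minute 60). The latest of these is minute 120, so job 4 runs minute 120 to 120 + 18 = minute 138.
Job 3 has to wait for job 2 (finishes minute 120); job 1 (finishes minute 60). The latest of these is minute 120, so job 3 runs minute 120 to 120 + 65 = minute 185.
All tasks are finished once the last one completes. Finish times: Job 1 at 60, Job 2 at 120, Job 3 at 185, Job 4 at 138. The latest is minute 185.

185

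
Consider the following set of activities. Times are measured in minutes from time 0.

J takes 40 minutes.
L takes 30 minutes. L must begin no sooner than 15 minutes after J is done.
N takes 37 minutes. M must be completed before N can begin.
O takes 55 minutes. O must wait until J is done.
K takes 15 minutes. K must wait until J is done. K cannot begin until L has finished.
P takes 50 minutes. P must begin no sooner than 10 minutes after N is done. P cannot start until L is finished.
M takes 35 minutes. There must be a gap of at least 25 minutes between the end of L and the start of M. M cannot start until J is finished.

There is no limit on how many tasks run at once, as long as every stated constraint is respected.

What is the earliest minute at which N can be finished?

182

J can start immediately at minute 0; it finishes at minute 40.
After J (finishes minute 40, plus 15-minute gap → minute 55), L can start at minute 55 and finishes at minute 85.
For M: L (finishes minute 85, plus 25-minute gap → minute 110); J (finishes minute 40). Taking the maximum gives a start of minute 110, and it finishes at 110 + 35 = minute 145.
N waits on M (finishes minute 145), so it starts at minute 145 and finishes at 145 + 37 = minute 182.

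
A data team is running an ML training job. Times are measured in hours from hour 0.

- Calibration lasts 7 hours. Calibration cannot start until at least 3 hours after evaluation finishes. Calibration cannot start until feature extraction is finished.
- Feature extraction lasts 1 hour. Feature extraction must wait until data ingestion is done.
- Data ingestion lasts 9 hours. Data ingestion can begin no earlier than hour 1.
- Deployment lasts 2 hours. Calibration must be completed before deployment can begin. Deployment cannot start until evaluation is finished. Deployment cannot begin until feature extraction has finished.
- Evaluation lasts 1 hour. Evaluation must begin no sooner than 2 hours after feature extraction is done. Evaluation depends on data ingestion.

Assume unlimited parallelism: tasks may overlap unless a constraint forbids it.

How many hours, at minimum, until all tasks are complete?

After its own release at hour 1, data ingestion can start at hour 1 and finishes at hour 10.
After data ingestion (finishes hour 10), feature extraction can start at hour 10 and finishes at hour 11.
Evaluation has to wait for feature extraction (finishes hour 11, plus 2-hour gap → hour 13); data ingestion (finishes hour 10). The latest of these is hour 13, so evaluation runs hour 13 to 13 + 1 = hour 14.
Calibration cannot start until evaluation (finishes hour 14, plus 3-hour gap → hour 17); feature extraction (finishes hour 11). The controlling bound is hour 17, so calibration finishes at 17 + 7 = hour 24.
Deployment has to wait for calibration (finishes hour 24); evaluation (finishes hour 14); feature extraction (finishes hour 11). The latest of these is hour 24, so deployment runs hour 24 to 24 + 2 = hour 26.
All tasks are finished once the last one completes. Finish times: Data ingestion at 10, Feature extraction at 11, Evaluation at 14, Calibration at 24, Deployment at 26. The latest is hour 26.

26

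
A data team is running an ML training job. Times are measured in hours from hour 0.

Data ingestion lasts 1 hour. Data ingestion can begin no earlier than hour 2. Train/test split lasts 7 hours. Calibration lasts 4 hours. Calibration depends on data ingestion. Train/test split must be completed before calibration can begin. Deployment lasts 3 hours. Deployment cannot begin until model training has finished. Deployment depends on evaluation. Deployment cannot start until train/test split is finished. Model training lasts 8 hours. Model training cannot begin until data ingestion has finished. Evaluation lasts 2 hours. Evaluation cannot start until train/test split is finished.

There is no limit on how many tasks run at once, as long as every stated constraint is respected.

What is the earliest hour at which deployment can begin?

Nothing blocks train/test split, so it runs from hour 0 to hour 7.
Evaluation cannot begin until train/test split (finishes hour 7). It runs from hour 7 to 7 + 2 = hour 9.
Data ingestion waits on its own release at hour 2, so it starts at hour 2 and finishes at 2 + 1 = hour 3.
Model training waits on data ingestion (finishes hour 3), so it starts at hour 3 and finishes at 3 + 8 = hour 11.
Deployment waits on model training (finishes hour 11); evaluation (finishes hour 9); train/test split (finishes hour 7). The latest of these is hour 11, which is the earliest deployment can start.

11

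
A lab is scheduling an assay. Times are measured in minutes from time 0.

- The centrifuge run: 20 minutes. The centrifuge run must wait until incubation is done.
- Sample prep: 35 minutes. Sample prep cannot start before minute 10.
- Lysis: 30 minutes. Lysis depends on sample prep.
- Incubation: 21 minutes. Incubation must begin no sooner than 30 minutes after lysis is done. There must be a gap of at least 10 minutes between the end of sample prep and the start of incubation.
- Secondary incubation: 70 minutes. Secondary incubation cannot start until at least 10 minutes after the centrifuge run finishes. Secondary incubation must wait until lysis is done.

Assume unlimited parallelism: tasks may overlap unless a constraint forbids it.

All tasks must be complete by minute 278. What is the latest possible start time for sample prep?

62

Secondary incubation must finish by minute 278; it takes 70 minutes, so it must start by 278 − 70 = minute 208.
The centrifuge run feeds into secondary incubation (must start by minute 208, minus 10-minute gap → minute 198); so the centrifuge run must finish by minute 198 and therefore start by minute 178.
Incubation feeds into the centrifuge run (must start by minute 178); so incubation must finish by minute 178 and therefore start by minute 157.
Lysis must finish in time for incubation (must start by minute 157, minus 30-minute gap → minute 127); secondary incubation (must start by minute 208). The tightest is minute 127, so lysis must start by 127 − 30 = minute 97.
Sample prep has several dependents: lysis (must start by minute 97); incubation (must start by minute 157, minus 10-minute gap → minute 147). The earliest of those limits is minute 97, so sample prep must start by 97 − 35 = minute 62.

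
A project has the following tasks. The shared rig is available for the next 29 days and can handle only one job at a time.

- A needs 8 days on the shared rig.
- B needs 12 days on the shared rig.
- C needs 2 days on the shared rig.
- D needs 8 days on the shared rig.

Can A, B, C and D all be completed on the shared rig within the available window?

No

Running back to back, the jobs need 8 + 12 + 2 + 8 = 30 days on the shared rig.
Since 30 > 29, they cannot all fit.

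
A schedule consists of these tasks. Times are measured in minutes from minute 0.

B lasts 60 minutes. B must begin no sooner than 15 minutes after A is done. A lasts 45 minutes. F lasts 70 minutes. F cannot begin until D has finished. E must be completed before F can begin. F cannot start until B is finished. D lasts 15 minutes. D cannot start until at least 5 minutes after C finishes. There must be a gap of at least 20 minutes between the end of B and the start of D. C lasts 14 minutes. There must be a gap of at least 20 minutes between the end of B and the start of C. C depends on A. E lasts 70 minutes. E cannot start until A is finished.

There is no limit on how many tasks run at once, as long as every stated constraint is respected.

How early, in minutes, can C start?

A has no prerequisites, so it starts at minute 0 and finishes at minute 45.
After A (finishes minute 45, plus 15-minute gap → minute 60), B can start at minute 60 and finishes at minute 120.
C waits on B (finishes minute 120, plus 20-minute gap → minute 140); A (finishes minute 45). The latest of these is minute 140, which is the earliest C can start.

140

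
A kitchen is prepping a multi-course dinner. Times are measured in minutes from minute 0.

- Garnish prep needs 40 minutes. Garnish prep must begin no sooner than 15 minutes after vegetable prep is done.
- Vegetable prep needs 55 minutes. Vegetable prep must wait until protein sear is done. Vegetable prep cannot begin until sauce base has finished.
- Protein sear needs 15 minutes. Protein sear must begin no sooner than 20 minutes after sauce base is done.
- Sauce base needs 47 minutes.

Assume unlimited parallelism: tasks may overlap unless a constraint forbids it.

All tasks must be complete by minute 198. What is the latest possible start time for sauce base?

6

Nothing follows garnish prep; the deadline of minute 198 is its only limit. It must start by 198 − 40 = minute 158.
Vegetable prep must finish before garnish prep (must start by minute 158, minus 15-minute gap → minute 143). With a 55-minute duration, vegetable prep must start by 143 − 55 = minute 88.
Protein sear must finish before vegetable prep (must start by minute 88). With a 15-minute duration, protein sear must start by 88 − 15 = minute 73.
Sauce base feeds protein sear (must start by minute 73, minus 20-minute gap → minute 53); vegetable prep (must start by minute 88). Taking the minimum, sauce base must finish by minute 53 and start by 53 − 47 = minute 6.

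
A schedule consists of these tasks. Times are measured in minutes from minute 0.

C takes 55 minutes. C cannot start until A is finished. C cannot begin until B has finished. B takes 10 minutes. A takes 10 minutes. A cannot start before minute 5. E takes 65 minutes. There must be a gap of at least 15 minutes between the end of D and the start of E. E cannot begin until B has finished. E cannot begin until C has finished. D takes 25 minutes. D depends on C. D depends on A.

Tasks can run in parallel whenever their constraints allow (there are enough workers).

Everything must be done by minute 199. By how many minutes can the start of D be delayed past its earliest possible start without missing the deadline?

B has no prerequisites, so it starts at minute 0 and finishes at minute 10.
A waits on its own release at minute 5, so it starts at minute 5 and finishes at 5 + 10 = minute 15.
C has to wait for A (finishes minute 15); B (finishes minute 10). The latest of these is minute 15, so C runs minute 15 to 15 + 55 = minute 70.
D has to wait for C (finishes minute 70); A (finishes minute 15). The latest of these is minute 70, so D runs minute 70 to 70 + 25 = minute 95.

Working backward from the deadline:
Nothing follows E; the deadline of minute 199 is its only limit. It must start by 199 − 65 = minute 134.
Since E (must start by minute 134, minus 15-minute gap → minute 119) depends on it, D must finish by minute 119. Backing off its 25-minute duration gives a latest start of minute 94.
So D can start as early as minute 70 and as late as minute 94, giving 94 − 70 = 24 minutes of slack.

24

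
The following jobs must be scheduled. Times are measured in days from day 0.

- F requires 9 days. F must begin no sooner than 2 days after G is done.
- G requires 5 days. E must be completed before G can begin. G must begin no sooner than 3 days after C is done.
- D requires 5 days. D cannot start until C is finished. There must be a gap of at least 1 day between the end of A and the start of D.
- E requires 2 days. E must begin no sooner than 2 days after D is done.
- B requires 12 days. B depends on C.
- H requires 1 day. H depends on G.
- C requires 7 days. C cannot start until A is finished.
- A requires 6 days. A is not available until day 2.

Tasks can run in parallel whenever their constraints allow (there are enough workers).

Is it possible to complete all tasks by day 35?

A cannot begin until its own release at day 2. It runs from day 2 to 2 + 6 = day 8.
After A (finishes day 8), C can start at day 8 and finishes at day 15.
D has to wait for C (finishes day 15); A (finishes day 8, plus 1-day gap → day 9). The latest of these is day 15, so D runs day 15 to 15 + 5 = day 20.
After D (finishes day 20, plus 2-day gap → day 22), E can start at day 22 and finishes at day 24.
G needs all of E (finishes day 24); C (finishes day 15, plus 3-day gap → day 18). That puts its earliest start at day 24; it finishes at 24 + 5 = day 29.
H waits on G (finishes day 29), so it starts at day 29 and finishes at 29 + 1 = day 30.
F waits on G (finishes day 29, plus 2-day gap → day 31), so it starts at day 31 and finishes at 31 + 9 = day 40.
After C (finishes day 15), B can start at day 15 and finishes at day 27.
The earliest everything can be done is day 40, which is after the deadline of 35, so it is not possible.

No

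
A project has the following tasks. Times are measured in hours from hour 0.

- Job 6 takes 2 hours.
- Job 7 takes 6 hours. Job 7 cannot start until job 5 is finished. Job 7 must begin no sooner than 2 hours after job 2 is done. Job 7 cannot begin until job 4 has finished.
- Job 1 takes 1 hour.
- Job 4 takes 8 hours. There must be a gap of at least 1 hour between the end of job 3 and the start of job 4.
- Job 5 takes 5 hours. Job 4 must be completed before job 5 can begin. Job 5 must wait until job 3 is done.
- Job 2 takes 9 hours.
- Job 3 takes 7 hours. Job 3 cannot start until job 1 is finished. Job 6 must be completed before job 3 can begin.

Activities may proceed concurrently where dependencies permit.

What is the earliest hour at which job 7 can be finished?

29

Job 6 has no prerequisites, so it starts at hour 0 and finishes at hour 2.
Job 2 has no prerequisites, so it starts at hour 0 and finishes at hour 9.
Job 1 can start immediately at hour 0; it finishes at hour 1.
Job 3 cannot start until job 1 (finishes hour 1); job 6 (finishes hour 2). The controlling bound is hour 2, so job 3 finishes at 2 + 7 = hour 9.
Job 4 cannot begin until job 3 (finishes hour 9, plus 1-hour gap → hour 10). It runs from hour 10 to 10 + 8 = hour 18.
Job 5 needs all of job 4 (finishes hour 18); job 3 (finishes hour 9). That puts its earliest start at hour 18; it finishes at 18 + 5 = hour 23.
Job 7 has to wait for job 5 (finishes hour 23); job 2 (finishes hour 9, plus 2-hour gap → hour 11); job 4 (finishes hour 18). The latest of these is hour 23, so job 7 runs hour 23 to 23 + 6 = hour 29.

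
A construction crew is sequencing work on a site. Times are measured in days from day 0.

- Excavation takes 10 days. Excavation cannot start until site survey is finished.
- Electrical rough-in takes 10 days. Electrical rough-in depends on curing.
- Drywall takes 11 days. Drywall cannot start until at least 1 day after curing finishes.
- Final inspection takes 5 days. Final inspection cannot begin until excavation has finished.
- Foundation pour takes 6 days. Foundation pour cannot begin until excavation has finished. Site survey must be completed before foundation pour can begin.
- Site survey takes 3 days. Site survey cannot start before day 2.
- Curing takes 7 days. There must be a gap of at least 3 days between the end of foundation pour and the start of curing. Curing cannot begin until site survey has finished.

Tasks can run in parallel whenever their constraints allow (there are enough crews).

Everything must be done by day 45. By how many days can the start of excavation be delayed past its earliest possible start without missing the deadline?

2

After its own release at day 2, site survey can start at day 2 and finishes at day 5.
Excavation waits on site survey (finishes day 5), so it starts at day 5 and finishes at 5 + 10 = day 15.

Working backward from the deadline:
Electrical rough-in has no dependents, so it just needs to finish by day 45. Starting by 45 − 10 = day 35 achieves that.
To finish by day 45, drywall (duration 11) must start no later than day 34.
Curing feeds electrical rough-in (must start by day 35); drywall (must start by day 34, minus 1-day gap → day 33). Taking the minimum, curing must finish by day 33 and start by 33 − 7 = day 26.
Foundation pour has to be done before curing (must start by day 26, minus 3-day gap → day 23). That means finishing by day 23, i.e. starting by 23 − 6 = day 17.
Final inspection has no dependents, so it just needs to finish by day 45. Starting by 45 − 5 = day 40 achieves that.
For excavation: foundation pour (must start by day 17); final inspection (must start by day 40). The most restrictive is day 17; with a 10-day duration, excavation must start by day 7.
So excavation can start as early as day 5 and as late as day 7, giving 7 − 5 = 2 days of slack.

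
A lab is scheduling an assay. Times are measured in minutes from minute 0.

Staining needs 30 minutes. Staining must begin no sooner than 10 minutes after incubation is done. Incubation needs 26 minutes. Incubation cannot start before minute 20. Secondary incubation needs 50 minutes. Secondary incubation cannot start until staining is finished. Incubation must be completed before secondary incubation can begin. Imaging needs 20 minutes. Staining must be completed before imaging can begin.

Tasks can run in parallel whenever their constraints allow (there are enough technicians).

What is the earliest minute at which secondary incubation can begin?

86

After its own release at minute 20, incubation can start at minute 20 and finishes at minute 46.
Staining waits on incubation (finishes minute 46, plus 10-minute gap → minute 56), so it starts at minute 56 and finishes at 56 + 30 = minute 86.
Secondary incubation waits on staining (finishes minute 86); incubation (finishes minute 46). The latest of these is minute 86, which is the earliest secondary incubation can start.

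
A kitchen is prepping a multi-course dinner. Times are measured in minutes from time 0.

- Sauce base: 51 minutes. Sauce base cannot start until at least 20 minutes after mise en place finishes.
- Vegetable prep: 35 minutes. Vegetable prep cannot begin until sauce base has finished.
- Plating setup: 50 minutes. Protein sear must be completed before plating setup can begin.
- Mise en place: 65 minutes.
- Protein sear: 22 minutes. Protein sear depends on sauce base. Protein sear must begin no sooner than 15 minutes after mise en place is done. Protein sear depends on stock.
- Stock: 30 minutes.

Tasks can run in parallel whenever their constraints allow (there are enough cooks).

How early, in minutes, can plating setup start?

Stock has no prerequisites, so it starts at minute 0 and finishes at minute 30.
Mise en place can start immediately at minute 0; it finishes at minute 65.
After mise en place (finishes minute 65, plus 20-minute gap → minute 85), sauce base can start at minute 85 and finishes at minute 136.
For protein sear: sauce base (finishes minute 136); mise en place (finishes minute 65, plus 15-minute gap → minute 80); stock (finishes minute 30). Taking the maximum gives a start of minute 136, and it finishes at 136 + 22 = minute 158.
Plating setup waits on protein sear (finishes minute 158), so the earliest it can start is minute 158.

158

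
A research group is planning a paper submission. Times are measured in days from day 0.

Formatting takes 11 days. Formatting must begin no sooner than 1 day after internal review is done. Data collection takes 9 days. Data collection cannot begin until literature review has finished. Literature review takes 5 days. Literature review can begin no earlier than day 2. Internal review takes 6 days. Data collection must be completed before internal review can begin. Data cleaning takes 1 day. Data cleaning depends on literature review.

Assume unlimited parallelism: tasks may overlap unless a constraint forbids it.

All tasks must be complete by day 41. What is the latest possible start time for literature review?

9

Formatting must finish by day 41; it takes 11 days, so it must start by 41 − 11 = day 30.
Internal review feeds into formatting (must start by day 30, minus 1-day gap → day 29); so internal review must finish by day 29 and therefore start by day 23.
Since internal review (must start by day 23) depends on it, data collection must finish by day 23. Backing off its 9-day duration gives a latest start of day 14.
Nothing follows data cleaning; the deadline of day 41 is its only limit. It must start by 41 − 1 = day 40.
Literature review has several dependents: data collection (must start by day 14); data cleaning (must start by day 40). The earliest of those limits is day 14, so literature review must start by 14 − 5 = day 9.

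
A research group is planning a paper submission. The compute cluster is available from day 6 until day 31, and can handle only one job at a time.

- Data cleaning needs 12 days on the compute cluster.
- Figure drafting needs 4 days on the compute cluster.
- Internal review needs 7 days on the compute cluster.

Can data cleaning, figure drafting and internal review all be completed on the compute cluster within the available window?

The compute cluster window is 31 − 6 = 25 days.
Running back to back, the jobs need 12 + 4 + 7 = 23 days on the compute cluster.
Since 23 ≤ 25, they fit within the window.

Yes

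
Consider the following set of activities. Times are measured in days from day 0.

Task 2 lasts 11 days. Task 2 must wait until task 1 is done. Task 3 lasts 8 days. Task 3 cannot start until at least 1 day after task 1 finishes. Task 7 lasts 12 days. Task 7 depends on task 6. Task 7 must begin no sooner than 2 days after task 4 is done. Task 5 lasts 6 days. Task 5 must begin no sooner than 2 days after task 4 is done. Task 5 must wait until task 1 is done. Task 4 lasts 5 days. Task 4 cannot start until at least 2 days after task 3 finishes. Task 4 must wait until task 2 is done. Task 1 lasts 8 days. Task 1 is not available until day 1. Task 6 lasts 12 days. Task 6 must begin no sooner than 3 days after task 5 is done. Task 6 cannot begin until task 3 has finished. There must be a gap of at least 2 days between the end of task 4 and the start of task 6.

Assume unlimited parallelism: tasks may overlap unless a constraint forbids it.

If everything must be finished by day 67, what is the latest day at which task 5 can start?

Task 7 has no dependents, so it just needs to finish by day 67. Starting by 67 − 12 = day 55 achieves that.
Task 6 has to be done before task 7 (must start by day 55). That means finishing by day 55, i.e. starting by 55 − 12 = day 43.
Task 5 has to be done before task 6 (must start by day 43, minus 3-day gap → day 40). That means finishing by day 40, i.e. starting by 40 − 6 = day 34.

34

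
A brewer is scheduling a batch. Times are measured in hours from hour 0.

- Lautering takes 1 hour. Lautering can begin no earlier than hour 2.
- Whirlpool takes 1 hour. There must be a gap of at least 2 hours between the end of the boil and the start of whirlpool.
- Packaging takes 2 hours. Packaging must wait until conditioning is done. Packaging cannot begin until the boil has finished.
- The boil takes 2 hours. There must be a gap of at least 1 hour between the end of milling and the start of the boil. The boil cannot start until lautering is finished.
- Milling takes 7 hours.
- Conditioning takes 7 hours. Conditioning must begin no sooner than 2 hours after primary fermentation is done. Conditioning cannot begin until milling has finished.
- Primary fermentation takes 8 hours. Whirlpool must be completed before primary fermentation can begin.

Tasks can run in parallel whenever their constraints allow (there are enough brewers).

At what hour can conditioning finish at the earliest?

After its own release at hour 2, lautering can start at hour 2 and finishes at hour 3.
Milling has no prerequisites, so it starts at hour 0 and finishes at hour 7.
The boil has to wait for milling (finishes hour 7, plus 1-hour gap → hour 8); lautering (finishes hour 3). The latest of these is hour 8, so the boil runs hour 8 to 8 + 2 = hour 10.
Whirlpool cannot begin until the boil (finishes hour 10, plus 2-hour gap → hour 12). It runs from hour 12 to 12 + 1 = hour 13.
Primary fermentation cannot begin until whirlpool (finishes hour 13). It runs from hour 13 to 13 + 8 = hour 21.
Conditioning has to wait for primary fermentation (finishes hour 21, plus 2-hour gap → hour 23); milling (finishes hour 7). The latest of these is hour 23, so conditioning runs hour 23 to 23 + 7 = hour 30.

30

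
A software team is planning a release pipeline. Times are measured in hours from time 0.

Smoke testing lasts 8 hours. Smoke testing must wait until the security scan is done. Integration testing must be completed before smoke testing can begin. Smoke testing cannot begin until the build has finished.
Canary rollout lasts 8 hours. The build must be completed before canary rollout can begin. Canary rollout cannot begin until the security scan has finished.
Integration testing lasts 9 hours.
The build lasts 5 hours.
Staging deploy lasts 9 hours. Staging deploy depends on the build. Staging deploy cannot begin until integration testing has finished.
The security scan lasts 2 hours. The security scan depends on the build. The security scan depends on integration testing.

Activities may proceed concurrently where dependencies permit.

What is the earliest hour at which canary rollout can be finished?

19

Nothing blocks integration testing, so it runs from hour 0 to hour 9.
The build can start immediately at hour 0; it finishes at hour 5.
The security scan needs all of the build (finishes hour 5); integration testing (finishes hour 9). That puts its earliest start at hour 9; it finishes at 9 + 2 = hour 11.
Canary rollout needs all of the build (finishes hour 5); the security scan (finishes hour 11). That puts its earliest start at hour 11; it finishes at 11 + 8 = hour 19.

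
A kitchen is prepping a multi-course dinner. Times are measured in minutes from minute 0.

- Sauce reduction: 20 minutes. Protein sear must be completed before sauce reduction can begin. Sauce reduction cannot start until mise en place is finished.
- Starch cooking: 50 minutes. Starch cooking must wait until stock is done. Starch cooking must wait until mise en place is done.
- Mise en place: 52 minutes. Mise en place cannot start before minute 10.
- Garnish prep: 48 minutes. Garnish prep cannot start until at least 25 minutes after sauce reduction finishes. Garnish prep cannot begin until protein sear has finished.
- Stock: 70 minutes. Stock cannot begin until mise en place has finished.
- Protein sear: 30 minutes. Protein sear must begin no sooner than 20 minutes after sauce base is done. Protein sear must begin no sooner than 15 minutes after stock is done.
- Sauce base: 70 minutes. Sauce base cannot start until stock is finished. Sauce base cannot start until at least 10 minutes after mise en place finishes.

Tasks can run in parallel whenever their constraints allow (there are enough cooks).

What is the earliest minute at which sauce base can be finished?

202

Mise en place waits on its own release at minute 10, so it starts at minute 10 and finishes at 10 + 52 = minute 62.
Stock cannot begin until mise en place (finishes minute 62). It runs from minute 62 to 62 + 70 = minute 132.
Sauce base has to wait for stock (finishes minute 132); mise en place (finishes minute 62, plus 10-minute gap → minute 72). The latest of these is minute 132, so sauce base runs minute 132 to 132 + 70 = minute 202.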